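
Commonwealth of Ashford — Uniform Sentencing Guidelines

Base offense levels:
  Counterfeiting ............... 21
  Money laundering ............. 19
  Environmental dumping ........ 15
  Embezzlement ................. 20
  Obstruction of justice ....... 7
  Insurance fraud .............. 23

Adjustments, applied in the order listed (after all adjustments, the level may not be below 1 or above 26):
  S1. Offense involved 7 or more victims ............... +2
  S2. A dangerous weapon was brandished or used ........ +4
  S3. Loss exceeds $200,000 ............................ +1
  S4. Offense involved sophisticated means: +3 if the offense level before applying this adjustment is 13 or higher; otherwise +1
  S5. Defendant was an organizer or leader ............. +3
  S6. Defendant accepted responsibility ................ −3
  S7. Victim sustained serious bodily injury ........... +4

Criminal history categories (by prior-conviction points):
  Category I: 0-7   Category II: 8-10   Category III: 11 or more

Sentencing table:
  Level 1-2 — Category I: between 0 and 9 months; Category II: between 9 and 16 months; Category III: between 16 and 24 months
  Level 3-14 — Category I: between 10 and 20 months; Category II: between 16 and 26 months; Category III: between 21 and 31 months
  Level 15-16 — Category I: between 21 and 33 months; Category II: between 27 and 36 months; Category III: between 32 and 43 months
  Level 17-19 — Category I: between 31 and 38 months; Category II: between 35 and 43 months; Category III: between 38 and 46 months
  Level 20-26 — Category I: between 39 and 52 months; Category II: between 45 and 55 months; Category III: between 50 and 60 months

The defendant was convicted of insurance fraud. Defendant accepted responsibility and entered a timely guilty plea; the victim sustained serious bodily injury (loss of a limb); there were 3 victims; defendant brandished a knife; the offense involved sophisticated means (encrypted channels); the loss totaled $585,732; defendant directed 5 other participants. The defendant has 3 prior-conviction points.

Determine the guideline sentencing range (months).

39-52 months

Base offense level for insurance fraud: 23.
S2 applies: 23 + 4 = 27.
S3 applies: 27 + 1 = 28.
S4 applies (level before this adjustment is 28 ≥ 13, so +3): 28 + 3 = 31.
S5 applies: 31 + 3 = 34.
S6 applies: 34 − 3 = 31.
S7 applies: 31 + 4 = 35.
Level 35 exceeds the maximum of 26; capped at 26.
Final offense level: 26.
Criminal history: 3 prior points → Category I (0-7).
Level 26 falls in the 20-26 band.
Grid: Level 20-26 × Category I = 39-52 months.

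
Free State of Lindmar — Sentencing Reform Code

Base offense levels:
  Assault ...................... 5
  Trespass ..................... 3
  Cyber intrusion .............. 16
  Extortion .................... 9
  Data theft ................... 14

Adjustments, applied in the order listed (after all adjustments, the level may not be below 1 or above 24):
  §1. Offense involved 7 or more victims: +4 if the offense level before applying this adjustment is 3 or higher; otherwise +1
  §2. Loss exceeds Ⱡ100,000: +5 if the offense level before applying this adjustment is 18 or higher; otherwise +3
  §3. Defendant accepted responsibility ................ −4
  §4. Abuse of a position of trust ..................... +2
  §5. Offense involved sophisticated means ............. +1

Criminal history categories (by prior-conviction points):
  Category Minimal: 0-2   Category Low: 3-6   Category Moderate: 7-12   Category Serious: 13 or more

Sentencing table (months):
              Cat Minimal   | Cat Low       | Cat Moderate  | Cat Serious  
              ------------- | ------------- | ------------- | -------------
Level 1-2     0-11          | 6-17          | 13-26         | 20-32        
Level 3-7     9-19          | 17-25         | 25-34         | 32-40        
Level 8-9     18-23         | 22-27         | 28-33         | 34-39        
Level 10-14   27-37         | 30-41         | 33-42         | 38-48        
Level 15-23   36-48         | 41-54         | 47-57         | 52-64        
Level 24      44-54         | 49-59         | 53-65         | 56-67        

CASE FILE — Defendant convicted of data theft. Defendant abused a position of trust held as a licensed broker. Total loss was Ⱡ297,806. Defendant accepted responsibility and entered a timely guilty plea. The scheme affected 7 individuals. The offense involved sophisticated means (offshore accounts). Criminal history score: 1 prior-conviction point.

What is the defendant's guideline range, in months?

36-48 months

Base offense level for data theft: 14.
§1 applies (level before this adjustment is 14 ≥ 3, so +4): 14 + 4 = 18.
§2 applies (level before this adjustment is 18 ≥ 18, so +5): 18 + 5 = 23.
§3 applies: 23 − 4 = 19.
§4 applies: 19 + 2 = 21.
§5 applies: 21 + 1 = 22.
Final offense level: 22.
Criminal history: 1 prior point → Category Minimal (0-2).
Level 22 falls in the 15-23 band.
Grid: Level 15-23 × Category Minimal = 36-48 months.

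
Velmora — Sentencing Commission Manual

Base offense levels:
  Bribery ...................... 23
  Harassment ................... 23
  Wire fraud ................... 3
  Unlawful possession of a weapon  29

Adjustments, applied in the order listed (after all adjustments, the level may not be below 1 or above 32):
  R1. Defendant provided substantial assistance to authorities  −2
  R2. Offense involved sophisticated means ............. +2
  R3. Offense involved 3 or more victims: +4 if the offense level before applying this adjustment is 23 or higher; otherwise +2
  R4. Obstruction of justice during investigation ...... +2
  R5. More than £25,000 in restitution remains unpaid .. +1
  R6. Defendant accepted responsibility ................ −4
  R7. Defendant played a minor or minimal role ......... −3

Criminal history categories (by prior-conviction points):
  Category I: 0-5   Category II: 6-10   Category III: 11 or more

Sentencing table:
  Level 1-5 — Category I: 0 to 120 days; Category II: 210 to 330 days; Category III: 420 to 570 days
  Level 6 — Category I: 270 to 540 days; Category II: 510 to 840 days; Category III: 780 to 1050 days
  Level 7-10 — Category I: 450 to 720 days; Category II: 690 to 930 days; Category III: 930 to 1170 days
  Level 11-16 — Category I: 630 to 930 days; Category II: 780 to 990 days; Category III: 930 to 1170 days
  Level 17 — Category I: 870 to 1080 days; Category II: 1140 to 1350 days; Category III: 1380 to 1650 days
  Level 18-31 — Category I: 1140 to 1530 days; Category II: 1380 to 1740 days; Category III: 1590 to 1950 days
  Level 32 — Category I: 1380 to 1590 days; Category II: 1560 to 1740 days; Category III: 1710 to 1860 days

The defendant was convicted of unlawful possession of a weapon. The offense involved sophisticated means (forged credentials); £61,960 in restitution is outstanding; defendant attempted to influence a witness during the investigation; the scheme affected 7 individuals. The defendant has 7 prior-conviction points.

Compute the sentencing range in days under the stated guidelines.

1560-1740 days

Base offense level for unlawful possession of a weapon: 29.
R2 applies: 29 + 2 = 31.
R3 applies (level before this adjustment is 31 ≥ 23, so +4): 31 + 4 = 35.
R4 applies: 35 + 2 = 37.
R5 applies: 37 + 1 = 38.
R7 does not apply.
Level 38 exceeds the maximum of 32; capped at 32.
Final offense level: 32.
Criminal history: 7 prior points → Category II (6-10).
Level 32 falls in the 32 band.
Grid: Level 32 × Category II = 1560-1740 days.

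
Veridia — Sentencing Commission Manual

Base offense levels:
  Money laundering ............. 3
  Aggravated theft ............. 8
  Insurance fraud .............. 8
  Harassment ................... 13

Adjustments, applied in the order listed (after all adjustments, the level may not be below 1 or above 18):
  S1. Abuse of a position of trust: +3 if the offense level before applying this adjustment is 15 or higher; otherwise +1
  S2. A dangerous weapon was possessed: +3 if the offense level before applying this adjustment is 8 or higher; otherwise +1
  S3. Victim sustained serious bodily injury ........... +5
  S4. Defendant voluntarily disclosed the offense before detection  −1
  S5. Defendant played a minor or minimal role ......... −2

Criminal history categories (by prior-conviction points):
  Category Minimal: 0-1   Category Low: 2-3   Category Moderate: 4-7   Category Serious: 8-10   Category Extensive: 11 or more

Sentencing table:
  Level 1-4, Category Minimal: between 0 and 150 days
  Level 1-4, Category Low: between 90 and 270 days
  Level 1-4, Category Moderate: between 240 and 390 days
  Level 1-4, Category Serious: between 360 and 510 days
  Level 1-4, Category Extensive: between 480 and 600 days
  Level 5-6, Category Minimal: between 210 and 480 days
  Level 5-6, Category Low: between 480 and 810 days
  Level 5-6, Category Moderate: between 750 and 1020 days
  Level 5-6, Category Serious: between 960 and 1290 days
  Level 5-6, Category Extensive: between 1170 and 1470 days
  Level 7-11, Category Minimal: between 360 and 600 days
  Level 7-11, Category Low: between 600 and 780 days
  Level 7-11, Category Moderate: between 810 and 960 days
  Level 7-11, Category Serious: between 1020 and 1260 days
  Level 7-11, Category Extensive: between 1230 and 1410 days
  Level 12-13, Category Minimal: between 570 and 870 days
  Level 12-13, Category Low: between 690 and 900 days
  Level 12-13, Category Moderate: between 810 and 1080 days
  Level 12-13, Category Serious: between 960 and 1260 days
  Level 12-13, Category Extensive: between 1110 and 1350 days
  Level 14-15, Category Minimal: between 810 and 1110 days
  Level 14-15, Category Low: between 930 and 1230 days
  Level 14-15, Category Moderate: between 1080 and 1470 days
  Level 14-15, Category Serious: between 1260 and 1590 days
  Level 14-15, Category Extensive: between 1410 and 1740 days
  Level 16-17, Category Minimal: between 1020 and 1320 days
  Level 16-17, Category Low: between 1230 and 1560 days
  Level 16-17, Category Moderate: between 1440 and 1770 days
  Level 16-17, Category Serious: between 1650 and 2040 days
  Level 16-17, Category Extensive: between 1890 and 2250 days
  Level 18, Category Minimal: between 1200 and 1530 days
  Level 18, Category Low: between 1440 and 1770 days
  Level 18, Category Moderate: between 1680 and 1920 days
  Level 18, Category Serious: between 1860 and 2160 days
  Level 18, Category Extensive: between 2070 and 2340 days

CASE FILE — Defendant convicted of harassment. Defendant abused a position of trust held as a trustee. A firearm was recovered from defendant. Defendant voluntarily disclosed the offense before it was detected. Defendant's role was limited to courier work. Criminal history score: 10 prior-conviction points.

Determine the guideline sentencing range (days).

1260-1590 days

Base offense level for harassment: 13.
S1 applies (level before this adjustment is 13 < 15, so +1): 13 + 1 = 14.
S2 applies (level before this adjustment is 14 ≥ 8, so +3): 14 + 3 = 17.
S4 applies: 17 − 1 = 16.
S5 applies: 16 − 2 = 14.
Final offense level: 14.
Criminal history: 10 prior points → Category Serious (8-10).
Level 14 falls in the 14-15 band.
Grid: Level 14-15 × Category Serious = 1260-1590 days.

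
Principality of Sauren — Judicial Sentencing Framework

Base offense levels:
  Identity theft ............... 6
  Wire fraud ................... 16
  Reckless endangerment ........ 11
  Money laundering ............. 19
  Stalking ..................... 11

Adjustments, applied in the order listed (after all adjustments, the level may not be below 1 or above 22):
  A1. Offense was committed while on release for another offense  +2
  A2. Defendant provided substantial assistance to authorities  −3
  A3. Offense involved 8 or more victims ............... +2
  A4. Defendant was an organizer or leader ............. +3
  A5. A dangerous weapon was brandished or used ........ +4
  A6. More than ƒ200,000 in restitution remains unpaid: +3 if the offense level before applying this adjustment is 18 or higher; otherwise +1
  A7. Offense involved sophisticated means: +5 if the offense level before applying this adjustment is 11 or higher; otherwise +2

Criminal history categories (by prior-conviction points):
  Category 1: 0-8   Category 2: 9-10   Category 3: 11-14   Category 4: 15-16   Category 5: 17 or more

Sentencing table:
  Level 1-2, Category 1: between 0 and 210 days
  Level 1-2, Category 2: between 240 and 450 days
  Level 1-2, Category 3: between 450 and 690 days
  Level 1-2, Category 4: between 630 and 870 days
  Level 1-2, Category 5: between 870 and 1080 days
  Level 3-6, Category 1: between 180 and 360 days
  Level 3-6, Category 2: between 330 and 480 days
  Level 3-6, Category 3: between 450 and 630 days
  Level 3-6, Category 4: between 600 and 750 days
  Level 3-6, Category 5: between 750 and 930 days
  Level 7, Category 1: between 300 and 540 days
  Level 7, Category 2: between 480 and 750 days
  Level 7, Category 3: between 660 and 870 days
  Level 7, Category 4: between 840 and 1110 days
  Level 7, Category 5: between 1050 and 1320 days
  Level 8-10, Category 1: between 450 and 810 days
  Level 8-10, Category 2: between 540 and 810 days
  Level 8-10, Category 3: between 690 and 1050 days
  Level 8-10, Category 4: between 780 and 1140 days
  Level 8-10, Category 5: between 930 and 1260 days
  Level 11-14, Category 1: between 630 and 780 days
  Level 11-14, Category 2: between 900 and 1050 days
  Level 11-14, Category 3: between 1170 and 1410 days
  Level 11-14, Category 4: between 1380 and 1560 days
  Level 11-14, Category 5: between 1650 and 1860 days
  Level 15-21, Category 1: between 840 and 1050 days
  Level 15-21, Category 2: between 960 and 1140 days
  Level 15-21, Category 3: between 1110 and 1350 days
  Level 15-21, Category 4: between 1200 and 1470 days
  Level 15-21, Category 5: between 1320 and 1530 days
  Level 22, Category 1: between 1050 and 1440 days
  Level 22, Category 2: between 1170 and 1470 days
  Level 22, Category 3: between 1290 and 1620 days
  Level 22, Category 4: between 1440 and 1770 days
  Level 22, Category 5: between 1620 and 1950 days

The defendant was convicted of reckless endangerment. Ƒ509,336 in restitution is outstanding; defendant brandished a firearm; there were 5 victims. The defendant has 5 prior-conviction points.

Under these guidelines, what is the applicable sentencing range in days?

Base offense level for reckless endangerment: 11.
A1 does not apply.
A3 does not apply.
A5 applies: 11 + 4 = 15.
A6 applies (level before this adjustment is 15 < 18, so +1): 15 + 1 = 16.
Final offense level: 16.
Criminal history: 5 prior points → Category 1 (0-8).
Level 16 falls in the 15-21 band.
Grid: Level 15-21 × Category 1 = 840-1050 days.

840-1050 days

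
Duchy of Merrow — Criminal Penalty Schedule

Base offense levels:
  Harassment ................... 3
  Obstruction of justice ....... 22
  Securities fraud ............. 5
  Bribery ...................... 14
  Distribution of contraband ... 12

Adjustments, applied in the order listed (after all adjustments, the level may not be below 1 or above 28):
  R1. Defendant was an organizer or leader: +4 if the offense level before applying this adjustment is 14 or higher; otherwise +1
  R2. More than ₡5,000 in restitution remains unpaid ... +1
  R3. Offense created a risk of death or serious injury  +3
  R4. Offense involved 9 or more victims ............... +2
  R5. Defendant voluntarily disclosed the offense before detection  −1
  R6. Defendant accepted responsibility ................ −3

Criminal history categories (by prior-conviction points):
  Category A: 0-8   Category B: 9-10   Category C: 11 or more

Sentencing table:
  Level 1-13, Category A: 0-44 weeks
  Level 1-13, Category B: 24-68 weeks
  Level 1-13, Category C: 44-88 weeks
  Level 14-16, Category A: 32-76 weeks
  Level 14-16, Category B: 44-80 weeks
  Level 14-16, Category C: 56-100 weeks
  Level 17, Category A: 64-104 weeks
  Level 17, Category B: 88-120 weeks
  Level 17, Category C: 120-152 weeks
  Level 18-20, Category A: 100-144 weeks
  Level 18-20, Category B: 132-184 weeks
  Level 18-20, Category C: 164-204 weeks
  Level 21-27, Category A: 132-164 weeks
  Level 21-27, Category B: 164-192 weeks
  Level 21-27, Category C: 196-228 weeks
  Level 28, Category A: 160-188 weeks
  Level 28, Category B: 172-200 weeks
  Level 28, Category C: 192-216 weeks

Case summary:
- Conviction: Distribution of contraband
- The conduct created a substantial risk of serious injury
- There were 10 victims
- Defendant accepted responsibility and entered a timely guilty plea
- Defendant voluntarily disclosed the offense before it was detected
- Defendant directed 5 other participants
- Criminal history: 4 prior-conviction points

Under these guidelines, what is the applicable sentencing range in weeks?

Base offense level for distribution of contraband: 12.
R1 applies (level before this adjustment is 12 < 14, so +1): 12 + 1 = 13.
R3 applies: 13 + 3 = 16.
R4 applies: 16 + 2 = 18.
R5 applies: 18 − 1 = 17.
R6 applies: 17 − 3 = 14.
Final offense level: 14.
Criminal history: 4 prior points → Category A (0-8).
Level 14 falls in the 14-16 band.
Grid: Level 14-16 × Category A = 32-76 weeks.

32-76 weeks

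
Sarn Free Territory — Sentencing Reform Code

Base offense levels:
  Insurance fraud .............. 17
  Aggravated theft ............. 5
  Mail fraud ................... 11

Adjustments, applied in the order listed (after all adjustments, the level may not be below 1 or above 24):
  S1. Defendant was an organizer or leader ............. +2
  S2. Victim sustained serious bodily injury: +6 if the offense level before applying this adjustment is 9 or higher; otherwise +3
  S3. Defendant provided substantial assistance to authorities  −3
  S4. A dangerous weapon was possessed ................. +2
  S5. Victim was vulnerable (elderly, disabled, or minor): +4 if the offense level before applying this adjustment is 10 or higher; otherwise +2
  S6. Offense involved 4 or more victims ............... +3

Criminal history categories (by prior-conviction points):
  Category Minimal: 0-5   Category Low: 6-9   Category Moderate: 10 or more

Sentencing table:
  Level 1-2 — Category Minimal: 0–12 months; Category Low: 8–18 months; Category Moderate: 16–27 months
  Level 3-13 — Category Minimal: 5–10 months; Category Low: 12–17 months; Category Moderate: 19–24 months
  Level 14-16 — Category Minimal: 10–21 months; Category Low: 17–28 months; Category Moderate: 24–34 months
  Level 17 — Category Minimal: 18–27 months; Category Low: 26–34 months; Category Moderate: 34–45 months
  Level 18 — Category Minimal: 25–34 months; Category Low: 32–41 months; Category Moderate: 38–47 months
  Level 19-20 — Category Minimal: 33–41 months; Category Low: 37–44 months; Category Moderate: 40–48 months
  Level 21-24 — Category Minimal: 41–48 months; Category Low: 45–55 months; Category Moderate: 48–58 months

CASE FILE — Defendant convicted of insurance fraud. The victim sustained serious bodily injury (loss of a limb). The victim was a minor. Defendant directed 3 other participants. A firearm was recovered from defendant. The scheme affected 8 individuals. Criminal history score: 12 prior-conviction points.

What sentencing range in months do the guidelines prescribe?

Base offense level for insurance fraud: 17.
S1 applies: 17 + 2 = 19.
S2 applies (level before this adjustment is 19 ≥ 9, so +6): 19 + 6 = 25.
S4 applies: 25 + 2 = 27.
S5 applies (level before this adjustment is 27 ≥ 10, so +4): 27 + 4 = 31.
S6 applies: 31 + 3 = 34.
Level 34 exceeds the maximum of 24; capped at 24.
Final offense level: 24.
Criminal history: 12 prior points → Category Moderate (10+).
Level 24 falls in the 21-24 band.
Grid: Level 21-24 × Category Moderate = 48-58 months.

48-58 months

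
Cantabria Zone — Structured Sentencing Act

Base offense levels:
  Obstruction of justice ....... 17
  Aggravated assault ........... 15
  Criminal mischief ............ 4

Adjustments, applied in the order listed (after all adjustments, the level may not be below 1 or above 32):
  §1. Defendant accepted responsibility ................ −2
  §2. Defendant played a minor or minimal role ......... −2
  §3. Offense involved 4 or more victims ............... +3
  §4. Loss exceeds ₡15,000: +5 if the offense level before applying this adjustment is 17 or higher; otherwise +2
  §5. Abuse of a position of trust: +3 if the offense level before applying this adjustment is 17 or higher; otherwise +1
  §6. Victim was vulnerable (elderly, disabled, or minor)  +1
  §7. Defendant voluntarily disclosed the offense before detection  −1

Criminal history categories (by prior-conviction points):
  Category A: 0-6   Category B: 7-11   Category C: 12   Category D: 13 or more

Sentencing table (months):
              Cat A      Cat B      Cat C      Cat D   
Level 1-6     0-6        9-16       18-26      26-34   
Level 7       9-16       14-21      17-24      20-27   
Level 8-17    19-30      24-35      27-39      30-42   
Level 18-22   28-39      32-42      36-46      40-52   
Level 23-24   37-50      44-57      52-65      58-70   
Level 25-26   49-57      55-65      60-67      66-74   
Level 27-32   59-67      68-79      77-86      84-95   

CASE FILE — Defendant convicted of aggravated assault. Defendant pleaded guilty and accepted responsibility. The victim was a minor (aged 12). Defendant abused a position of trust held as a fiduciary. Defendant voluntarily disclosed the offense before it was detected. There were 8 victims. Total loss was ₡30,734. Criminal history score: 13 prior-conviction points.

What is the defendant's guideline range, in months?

Base offense level for aggravated assault: 15.
§1 applies: 15 − 2 = 13.
§3 applies: 13 + 3 = 16.
§4 applies (level before this adjustment is 16 < 17, so +2): 16 + 2 = 18.
§5 applies (level before this adjustment is 18 ≥ 17, so +3): 18 + 3 = 21.
§6 applies: 21 + 1 = 22.
§7 applies: 22 − 1 = 21.
Final offense level: 21.
Criminal history: 13 prior points → Category D (13+).
Level 21 falls in the 18-22 band.
Grid: Level 18-22 × Category D = 40-52 months.

40-52 months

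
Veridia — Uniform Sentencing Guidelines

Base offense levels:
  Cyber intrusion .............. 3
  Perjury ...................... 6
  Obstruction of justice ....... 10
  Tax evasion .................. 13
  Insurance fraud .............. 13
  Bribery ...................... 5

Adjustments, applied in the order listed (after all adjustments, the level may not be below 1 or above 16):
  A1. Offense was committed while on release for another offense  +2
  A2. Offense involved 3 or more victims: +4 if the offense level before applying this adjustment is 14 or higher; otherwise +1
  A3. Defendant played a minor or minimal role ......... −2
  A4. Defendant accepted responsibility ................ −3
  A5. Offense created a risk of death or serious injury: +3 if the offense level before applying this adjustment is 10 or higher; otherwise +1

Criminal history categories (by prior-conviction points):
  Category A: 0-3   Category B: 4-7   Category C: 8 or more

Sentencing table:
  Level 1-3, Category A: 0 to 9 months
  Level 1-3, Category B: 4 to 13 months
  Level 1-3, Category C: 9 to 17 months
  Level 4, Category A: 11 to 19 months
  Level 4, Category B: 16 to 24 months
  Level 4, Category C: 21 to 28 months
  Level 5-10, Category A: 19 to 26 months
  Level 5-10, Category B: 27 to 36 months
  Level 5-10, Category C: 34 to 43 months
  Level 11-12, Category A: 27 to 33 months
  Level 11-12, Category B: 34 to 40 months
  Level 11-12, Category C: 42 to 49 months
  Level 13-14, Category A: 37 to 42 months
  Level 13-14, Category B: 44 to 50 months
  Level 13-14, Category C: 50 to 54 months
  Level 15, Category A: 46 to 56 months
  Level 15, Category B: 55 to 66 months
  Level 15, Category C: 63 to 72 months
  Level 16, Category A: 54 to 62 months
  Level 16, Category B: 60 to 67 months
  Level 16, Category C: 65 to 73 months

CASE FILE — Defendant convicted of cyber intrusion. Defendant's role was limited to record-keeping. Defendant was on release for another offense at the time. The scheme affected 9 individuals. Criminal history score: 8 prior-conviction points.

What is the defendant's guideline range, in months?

21-28 months

Base offense level for cyber intrusion: 3.
A1 applies: 3 + 2 = 5.
A2 applies (level before this adjustment is 5 < 14, so +1): 5 + 1 = 6.
A3 applies: 6 − 2 = 4.
Final offense level: 4.
Criminal history: 8 prior points → Category C (8+).
Level 4 falls in the 4 band.
Grid: Level 4 × Category C = 21-28 months.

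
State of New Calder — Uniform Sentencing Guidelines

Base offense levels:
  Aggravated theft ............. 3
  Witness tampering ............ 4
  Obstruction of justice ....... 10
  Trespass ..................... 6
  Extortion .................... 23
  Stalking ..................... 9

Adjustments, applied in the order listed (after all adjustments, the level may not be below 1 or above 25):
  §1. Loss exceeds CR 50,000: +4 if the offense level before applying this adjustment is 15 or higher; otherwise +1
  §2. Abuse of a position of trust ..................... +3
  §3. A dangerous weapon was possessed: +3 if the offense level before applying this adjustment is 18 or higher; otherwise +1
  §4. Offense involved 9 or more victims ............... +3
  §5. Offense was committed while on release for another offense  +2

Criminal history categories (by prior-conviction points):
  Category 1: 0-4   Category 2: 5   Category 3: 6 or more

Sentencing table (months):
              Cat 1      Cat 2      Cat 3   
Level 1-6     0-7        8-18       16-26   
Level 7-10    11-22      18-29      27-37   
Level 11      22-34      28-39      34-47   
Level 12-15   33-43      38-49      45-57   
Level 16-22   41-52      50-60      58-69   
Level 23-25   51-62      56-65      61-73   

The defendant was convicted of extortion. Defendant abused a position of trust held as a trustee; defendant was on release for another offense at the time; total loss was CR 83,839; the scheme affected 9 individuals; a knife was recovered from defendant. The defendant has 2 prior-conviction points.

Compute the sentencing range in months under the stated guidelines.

51-62 months

Base offense level for extortion: 23.
§1 applies (level before this adjustment is 23 ≥ 15, so +4): 23 + 4 = 27.
§2 applies: 27 + 3 = 30.
§3 applies (level before this adjustment is 30 ≥ 18, so +3): 30 + 3 = 33.
§4 applies: 33 + 3 = 36.
§5 applies: 36 + 2 = 38.
Level 38 exceeds the maximum of 25; capped at 25.
Final offense level: 25.
Criminal history: 2 prior points → Category 1 (0-4).
Level 25 falls in the 23-25 band.
Grid: Level 23-25 × Category 1 = 51-62 months.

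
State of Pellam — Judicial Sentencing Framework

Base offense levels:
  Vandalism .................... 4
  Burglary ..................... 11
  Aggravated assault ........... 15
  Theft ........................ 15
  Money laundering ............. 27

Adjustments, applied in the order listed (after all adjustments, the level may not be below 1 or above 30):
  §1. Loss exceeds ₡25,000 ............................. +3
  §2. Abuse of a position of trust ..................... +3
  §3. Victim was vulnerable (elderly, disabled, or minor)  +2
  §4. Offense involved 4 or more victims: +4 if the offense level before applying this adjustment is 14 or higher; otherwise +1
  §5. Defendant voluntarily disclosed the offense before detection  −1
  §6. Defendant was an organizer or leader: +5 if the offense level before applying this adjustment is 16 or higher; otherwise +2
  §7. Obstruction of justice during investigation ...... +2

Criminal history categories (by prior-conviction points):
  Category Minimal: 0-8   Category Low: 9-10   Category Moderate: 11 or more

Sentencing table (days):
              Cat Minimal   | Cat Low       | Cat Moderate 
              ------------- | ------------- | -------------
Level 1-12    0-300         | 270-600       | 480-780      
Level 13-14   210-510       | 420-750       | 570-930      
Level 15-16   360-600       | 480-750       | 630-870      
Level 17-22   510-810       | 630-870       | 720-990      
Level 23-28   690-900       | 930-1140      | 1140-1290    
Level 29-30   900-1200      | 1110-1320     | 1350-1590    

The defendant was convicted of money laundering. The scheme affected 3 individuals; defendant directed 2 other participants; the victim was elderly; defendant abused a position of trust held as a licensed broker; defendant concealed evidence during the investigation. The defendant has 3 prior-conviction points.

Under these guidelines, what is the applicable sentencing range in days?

900-1200 days

Base offense level for money laundering: 27.
§2 applies: 27 + 3 = 30.
§3 applies: 30 + 2 = 32.
§5 does not apply.
§6 applies (level before this adjustment is 32 ≥ 16, so +5): 32 + 5 = 37.
§7 applies: 37 + 2 = 39.
Level 39 exceeds the maximum of 30; capped at 30.
Final offense level: 30.
Criminal history: 3 prior points → Category Minimal (0-8).
Level 30 falls in the 29-30 band.
Grid: Level 29-30 × Category Minimal = 900-1200 days.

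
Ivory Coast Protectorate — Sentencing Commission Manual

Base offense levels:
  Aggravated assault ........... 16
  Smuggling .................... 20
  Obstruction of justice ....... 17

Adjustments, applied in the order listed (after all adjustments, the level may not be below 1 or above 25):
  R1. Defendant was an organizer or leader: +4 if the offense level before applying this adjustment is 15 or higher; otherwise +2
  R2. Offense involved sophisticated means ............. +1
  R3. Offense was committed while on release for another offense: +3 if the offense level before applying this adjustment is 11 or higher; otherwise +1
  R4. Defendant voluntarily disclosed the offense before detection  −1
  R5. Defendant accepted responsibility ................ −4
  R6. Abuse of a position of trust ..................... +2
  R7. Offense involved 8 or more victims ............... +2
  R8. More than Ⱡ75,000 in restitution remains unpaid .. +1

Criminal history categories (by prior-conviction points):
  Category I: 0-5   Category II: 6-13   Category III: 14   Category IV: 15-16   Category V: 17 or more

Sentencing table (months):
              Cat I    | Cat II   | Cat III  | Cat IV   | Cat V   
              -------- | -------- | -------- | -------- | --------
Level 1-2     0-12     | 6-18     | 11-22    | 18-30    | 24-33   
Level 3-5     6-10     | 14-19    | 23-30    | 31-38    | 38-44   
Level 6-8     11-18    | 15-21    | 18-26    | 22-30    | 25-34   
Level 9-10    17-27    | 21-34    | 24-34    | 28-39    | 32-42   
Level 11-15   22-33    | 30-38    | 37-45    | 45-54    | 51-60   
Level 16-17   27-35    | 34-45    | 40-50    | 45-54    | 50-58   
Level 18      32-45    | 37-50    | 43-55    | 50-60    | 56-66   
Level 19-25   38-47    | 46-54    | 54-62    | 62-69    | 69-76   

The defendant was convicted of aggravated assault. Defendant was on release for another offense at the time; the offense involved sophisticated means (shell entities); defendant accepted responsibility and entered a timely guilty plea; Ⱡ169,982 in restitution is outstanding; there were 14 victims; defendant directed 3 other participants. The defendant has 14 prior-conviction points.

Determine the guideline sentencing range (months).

Base offense level for aggravated assault: 16.
R1 applies (level before this adjustment is 16 ≥ 15, so +4): 16 + 4 = 20.
R2 applies: 20 + 1 = 21.
R3 applies (level before this adjustment is 21 ≥ 11, so +3): 21 + 3 = 24.
R4 does not apply.
R5 applies: 24 − 4 = 20.
R7 applies: 20 + 2 = 22.
R8 applies: 22 + 1 = 23.
Final offense level: 23.
Criminal history: 14 prior points → Category III (14).
Level 23 falls in the 19-25 band.
Grid: Level 19-25 × Category III = 54-62 months.

54-62 months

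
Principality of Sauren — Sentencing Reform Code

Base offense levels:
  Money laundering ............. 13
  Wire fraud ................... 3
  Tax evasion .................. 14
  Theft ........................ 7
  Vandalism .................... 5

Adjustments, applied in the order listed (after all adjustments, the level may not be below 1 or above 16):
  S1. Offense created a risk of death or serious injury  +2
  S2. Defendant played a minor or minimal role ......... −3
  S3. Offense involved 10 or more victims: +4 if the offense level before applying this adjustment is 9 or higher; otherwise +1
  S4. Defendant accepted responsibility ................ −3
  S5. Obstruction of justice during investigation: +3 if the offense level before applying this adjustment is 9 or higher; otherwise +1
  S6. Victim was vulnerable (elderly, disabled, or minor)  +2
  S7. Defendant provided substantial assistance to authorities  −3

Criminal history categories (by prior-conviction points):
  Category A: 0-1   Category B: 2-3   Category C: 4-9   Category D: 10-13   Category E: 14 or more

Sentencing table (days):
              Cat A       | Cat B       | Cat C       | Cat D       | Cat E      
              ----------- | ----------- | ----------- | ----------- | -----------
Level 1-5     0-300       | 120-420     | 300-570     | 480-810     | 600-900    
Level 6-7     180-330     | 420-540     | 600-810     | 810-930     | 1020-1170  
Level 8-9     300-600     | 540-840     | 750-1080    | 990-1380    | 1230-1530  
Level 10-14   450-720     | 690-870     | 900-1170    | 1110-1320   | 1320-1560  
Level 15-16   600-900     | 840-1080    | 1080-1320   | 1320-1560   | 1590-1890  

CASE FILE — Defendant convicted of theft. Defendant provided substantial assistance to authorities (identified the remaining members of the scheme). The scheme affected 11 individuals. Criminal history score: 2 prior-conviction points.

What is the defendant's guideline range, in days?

120-420 days

Base offense level for theft: 7.
S1 does not apply.
S2 does not apply.
S3 applies (level before this adjustment is 7 < 9, so +1): 7 + 1 = 8.
S7 applies: 8 − 3 = 5.
Final offense level: 5.
Criminal history: 2 prior points → Category B (2-3).
Level 5 falls in the 1-5 band.
Grid: Level 1-5 × Category B = 120-420 days.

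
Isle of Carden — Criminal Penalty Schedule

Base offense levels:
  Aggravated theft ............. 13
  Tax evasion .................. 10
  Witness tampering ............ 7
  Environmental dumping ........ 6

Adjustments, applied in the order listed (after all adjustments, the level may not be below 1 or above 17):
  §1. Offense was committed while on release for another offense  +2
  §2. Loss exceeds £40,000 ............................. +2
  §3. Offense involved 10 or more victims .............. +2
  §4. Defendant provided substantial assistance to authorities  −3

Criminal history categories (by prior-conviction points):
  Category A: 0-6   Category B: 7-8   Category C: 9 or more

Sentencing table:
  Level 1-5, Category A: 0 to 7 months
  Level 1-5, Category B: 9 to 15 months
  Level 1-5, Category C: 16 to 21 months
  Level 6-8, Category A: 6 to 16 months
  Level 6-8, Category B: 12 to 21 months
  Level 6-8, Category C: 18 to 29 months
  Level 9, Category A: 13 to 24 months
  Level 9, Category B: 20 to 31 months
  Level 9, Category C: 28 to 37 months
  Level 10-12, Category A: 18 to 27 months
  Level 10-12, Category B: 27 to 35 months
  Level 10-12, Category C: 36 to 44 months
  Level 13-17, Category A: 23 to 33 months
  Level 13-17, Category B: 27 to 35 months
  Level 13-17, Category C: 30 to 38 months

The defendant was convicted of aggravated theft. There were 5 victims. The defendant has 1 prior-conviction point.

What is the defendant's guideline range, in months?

Base offense level for aggravated theft: 13.
Final offense level: 13.
Criminal history: 1 prior point → Category A (0-6).
Level 13 falls in the 13-17 band.
Grid: Level 13-17 × Category A = 23-33 months.

23-33 months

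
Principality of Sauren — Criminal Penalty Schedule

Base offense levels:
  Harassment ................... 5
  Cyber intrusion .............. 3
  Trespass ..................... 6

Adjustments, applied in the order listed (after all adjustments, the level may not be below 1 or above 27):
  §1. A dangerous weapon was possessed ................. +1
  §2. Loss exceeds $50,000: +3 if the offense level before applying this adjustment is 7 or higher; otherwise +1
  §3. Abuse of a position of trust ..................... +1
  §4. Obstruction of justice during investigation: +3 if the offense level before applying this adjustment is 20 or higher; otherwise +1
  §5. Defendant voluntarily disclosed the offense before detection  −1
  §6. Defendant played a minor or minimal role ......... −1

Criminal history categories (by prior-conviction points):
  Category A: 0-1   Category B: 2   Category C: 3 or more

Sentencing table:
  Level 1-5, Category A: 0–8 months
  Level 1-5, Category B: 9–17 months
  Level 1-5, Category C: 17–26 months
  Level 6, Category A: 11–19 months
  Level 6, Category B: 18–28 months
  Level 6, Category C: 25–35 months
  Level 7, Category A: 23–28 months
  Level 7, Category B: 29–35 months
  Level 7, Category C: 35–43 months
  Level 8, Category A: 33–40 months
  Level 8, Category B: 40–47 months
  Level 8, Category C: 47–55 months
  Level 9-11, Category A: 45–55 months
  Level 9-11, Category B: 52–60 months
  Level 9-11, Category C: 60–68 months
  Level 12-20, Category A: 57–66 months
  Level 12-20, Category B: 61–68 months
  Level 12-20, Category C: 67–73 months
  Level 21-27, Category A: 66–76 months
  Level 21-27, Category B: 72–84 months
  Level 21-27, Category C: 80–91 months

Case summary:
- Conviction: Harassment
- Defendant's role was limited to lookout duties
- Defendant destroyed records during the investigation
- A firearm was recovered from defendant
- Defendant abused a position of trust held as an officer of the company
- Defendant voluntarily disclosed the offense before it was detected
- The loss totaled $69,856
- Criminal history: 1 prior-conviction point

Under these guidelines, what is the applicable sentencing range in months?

23-28 months

Base offense level for harassment: 5.
§1 applies: 5 + 1 = 6.
§2 applies (level before this adjustment is 6 < 7, so +1): 6 + 1 = 7.
§3 applies: 7 + 1 = 8.
§4 applies (level before this adjustment is 8 < 20, so +1): 8 + 1 = 9.
§5 applies: 9 − 1 = 8.
§6 applies: 8 − 1 = 7.
Final offense level: 7.
Criminal history: 1 prior point → Category A (0-1).
Level 7 falls in the 7 band.
Grid: Level 7 × Category A = 23-28 months.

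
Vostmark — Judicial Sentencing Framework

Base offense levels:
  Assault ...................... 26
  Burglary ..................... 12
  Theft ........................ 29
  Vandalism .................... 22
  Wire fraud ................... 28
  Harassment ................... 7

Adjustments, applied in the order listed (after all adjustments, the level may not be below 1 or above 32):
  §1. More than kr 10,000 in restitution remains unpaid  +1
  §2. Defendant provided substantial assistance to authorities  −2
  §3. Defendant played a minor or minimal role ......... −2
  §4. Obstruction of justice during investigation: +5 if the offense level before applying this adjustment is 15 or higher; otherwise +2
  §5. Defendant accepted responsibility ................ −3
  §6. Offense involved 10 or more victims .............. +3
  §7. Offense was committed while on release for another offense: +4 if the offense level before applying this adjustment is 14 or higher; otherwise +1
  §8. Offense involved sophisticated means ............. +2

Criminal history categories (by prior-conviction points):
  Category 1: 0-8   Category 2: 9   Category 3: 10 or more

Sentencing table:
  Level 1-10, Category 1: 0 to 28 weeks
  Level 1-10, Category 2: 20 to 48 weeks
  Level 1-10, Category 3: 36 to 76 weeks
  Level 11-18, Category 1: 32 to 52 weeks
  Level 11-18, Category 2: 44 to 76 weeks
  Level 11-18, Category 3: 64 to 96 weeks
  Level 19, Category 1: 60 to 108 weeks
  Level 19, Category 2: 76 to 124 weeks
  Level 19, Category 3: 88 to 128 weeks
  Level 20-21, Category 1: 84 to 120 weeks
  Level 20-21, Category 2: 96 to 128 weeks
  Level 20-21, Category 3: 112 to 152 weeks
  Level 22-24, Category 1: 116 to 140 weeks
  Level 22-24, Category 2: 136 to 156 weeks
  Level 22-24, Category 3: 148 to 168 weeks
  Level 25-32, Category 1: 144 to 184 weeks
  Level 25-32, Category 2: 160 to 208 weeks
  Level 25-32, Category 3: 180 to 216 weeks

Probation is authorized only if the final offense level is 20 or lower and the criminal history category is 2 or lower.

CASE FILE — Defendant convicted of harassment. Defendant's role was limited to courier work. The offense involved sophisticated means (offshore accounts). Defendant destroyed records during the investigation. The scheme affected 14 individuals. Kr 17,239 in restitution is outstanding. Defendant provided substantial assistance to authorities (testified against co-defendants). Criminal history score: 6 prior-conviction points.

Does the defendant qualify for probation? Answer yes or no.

Base offense level for harassment: 7.
§1 applies: 7 + 1 = 8.
§2 applies: 8 − 2 = 6.
§3 applies: 6 − 2 = 4.
§4 applies (level before this adjustment is 4 < 15, so +2): 4 + 2 = 6.
§6 applies: 6 + 3 = 9.
§8 applies: 9 + 2 = 11.
Final offense level: 11.
Criminal history: 6 prior points → Category 1 (0-8).
Level 11 falls in the 11-18 band.
Grid: Level 11-18 × Category 1 = 32-52 weeks.
Probation check: level 11 ≤ 20 and category 1 ≤ 2 → eligible.

Yes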